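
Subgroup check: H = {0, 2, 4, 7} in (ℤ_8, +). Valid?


Subgroup test for H = {0, 2, 4, 7} in (ℤ_8, +):
(1) 0 ∈ H? Yes
(2) Closure: for all a,b ∈ H, (a+b) mod 8 ∈ H? No  [counterexample: 2 + 4 = 6 ∉ H]
(3) Inverses: for all a ∈ H, -a mod 8 ∈ H? No

No, H is not a subgroup of ℤ_8


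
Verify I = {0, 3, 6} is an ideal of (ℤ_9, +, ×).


Check ideal conditions for I = {0, 3, 6} in ℤ_9:
(1) I is an additive subgroup? Yes
(2) For r ∈ ℤ_9 and a ∈ I: r·a ∈ I? Yes

Yes, I is an ideal of ℤ_9


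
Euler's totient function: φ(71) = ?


Factor n: 71 = 71
φ(n) = n · ∏(1 - 1/p) over distinct primes p | n
φ(71) = 71 · (1 - 1/71) = 70

φ(71) = 70


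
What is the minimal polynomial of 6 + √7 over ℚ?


Let α = 6 + √7. Then α - 6 = √7, so (α - 6)² = 7, giving α² - 12α + 29 = 0. Degree 2 and α ∉ ℚ, so this is the minimal polynomial.

Minimal polynomial: x² - 12x + 29


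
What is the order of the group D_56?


|D_n| = 2n (n rotations and n reflections)
|D_56| = 2×56 = 112

|D_56| = 112


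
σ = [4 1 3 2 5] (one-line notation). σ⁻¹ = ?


To find σ⁻¹, swap domain and range:
σ(1) = 4 → σ⁻¹(4) = 1
σ(2) = 1 → σ⁻¹(1) = 2
σ(3) = 3 → σ⁻¹(3) = 3
σ(4) = 2 → σ⁻¹(2) = 4
σ(5) = 5 → σ⁻¹(5) = 5

σ⁻¹ = [2 4 3 1 5]


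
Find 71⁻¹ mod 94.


Use the extended Euclidean algorithm to write 1 = 71·s + 94·t; then s mod 94 is the inverse.
Euclidean algorithm:
  71 = 0·94 + 71
  94 = 1·71 + 23
  71 = 3·23 + 2
  23 = 11·2 + 1
  2 = 2·1 + 0
gcd(71,94) = 1
Back-substitution gives: 71·(-45) + 94·(34) = 1
So 71⁻¹ ≡ -45 ≡ 49 (mod 94)
Check: 71 × 49 = 3479 ≡ 1 (mod 94) ✓

71⁻¹ ≡ 49 (mod 94)


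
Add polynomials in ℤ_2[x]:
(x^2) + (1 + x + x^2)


Add coefficients mod 2:
x^0: 0 + 1 = 1 (mod 2)
x^1: 0 + 1 = 1 (mod 2)
x^2: 1 + 1 = 0 (mod 2)
Result: 1 + x

f + g = 1 + x


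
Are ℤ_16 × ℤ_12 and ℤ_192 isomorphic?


Comparing ℤ_16 × ℤ_12 and ℤ_192:
gcd(16,12) = 4 ≠ 1. Max element order in ℤ_16×ℤ_12 is lcm(16,12) = 48 < 192, so it has no element of order 192

No, ℤ_16 × ℤ_12 ≇ ℤ_192


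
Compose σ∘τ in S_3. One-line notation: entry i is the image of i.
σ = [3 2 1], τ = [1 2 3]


σ∘τ: apply τ first, then σ
1 →τ 1 →σ 3
2 →τ 2 →σ 2
3 →τ 3 →σ 1

σ∘τ = [3 2 1]


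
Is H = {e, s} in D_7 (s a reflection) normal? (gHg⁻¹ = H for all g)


H = {e, s} in D_7 (s a reflection)
r·s·r⁻¹ = sr⁻² ≠ s for n ≥ 3, so {e, s} is not closed under conjugation

No, not a normal subgroup


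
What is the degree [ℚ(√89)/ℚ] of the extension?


√89 has minimal polynomial x² - 89 (irreducible over ℚ since 89 is squarefree)

[ℚ(√89)/ℚ] = 2


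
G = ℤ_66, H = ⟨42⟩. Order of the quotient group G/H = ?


|⟨42⟩| = n / gcd(42, 66) = 66 / 6 = 11
H is normal (ℤ_66 is abelian).
|G/H| = |G| / |H| = 66 / 11 = 6

|G/H| = 6


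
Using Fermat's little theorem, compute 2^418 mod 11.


Fermat's little theorem: if p is prime and gcd(a,p)=1, then a^(p-1) ≡ 1 (mod p)
p = 11 is prime, gcd(2,11) = 1
Reduce exponent: 418 mod 10 = 8
So 2^418 ≡ 2^8 (mod 11)
2^8 mod 11 = 3

2^418 ≡ 3 (mod 11)


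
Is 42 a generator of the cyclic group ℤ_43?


g generates ℤ_n iff gcd(g, n) = 1
gcd(42, 43) = 1
Since gcd = 1, 42 is a generator.

Yes, 42 generates ℤ_43


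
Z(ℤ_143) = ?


Z(G) = {g ∈ G | gx = xg for all x ∈ G}
ℤ_143 is abelian, so Z(G) = G

Z(ℤ_143) = ℤ_143


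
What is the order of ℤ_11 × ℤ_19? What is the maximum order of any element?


|ℤ_11 × ℤ_19| = 11 × 19 = 209
Max element order = lcm(11,19) = 209
Cyclic? Yes (gcd=1)

|ℤ_11×ℤ_19| = 209, max element order = 209


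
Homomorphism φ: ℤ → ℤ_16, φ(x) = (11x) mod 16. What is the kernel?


Kernel = preimage of identity
ker(φ) = {x ∈ ℤ : 11x ≡ 0 (mod 16)}. gcd(11,16) = 1, so 11x ≡ 0 (mod 16) ⟺ x ≡ 0 (mod 16/1 = 16). Hence ker(φ) = 16ℤ

ker(φ) = 16ℤ


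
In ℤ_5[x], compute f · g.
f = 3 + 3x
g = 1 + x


Expand and collect like terms; reduce coefficients mod 5:
x^0: 3·1 = 3 ≡ 3 (mod 5)
x^1: 3·1 + 3·1 = 6 ≡ 1 (mod 5)
x^2: 3·1 = 3 ≡ 3 (mod 5)
Result: 3 + x + 3x^2

f · g = 3 + x + 3x^2


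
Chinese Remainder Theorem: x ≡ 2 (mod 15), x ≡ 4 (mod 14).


m₁ = 15, m₂ = 14, gcd = 1, so CRT applies. M = m₁·m₂ = 210
Let M₁ = M/m₁ = 14, M₂ = M/m₂ = 15
Find y₁ ≡ M₁⁻¹ (mod m₁): 14⁻¹ ≡ 14 (mod 15)
Find y₂ ≡ M₂⁻¹ (mod m₂): 15⁻¹ ≡ 1 (mod 14)
x = a₁·M₁·y₁ + a₂·M₂·y₂ = 2·14·14 + 4·15·1 = 452
Reduce mod 210: x ≡ 32
Check: 32 mod 15 = 2 ✓, 32 mod 14 = 4 ✓

x ≡ 32 (mod 210)


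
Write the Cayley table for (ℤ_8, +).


Elements: {0, 1, 2, 3, 4, 5, 6, 7}
Operation: addition mod 8
Entry (a, b) = (a + b) mod 8

Cayley table:
  | 0 | 1 | 2 | 3 | 4 | 5 | 6 | 7
0 | 0 | 1 | 2 | 3 | 4 | 5 | 6 | 7
1 | 1 | 2 | 3 | 4 | 5 | 6 | 7 | 0
2 | 2 | 3 | 4 | 5 | 6 | 7 | 0 | 1
3 | 3 | 4 | 5 | 6 | 7 | 0 | 1 | 2
4 | 4 | 5 | 6 | 7 | 0 | 1 | 2 | 3
5 | 5 | 6 | 7 | 0 | 1 | 2 | 3 | 4
6 | 6 | 7 | 0 | 1 | 2 | 3 | 4 | 5
7 | 7 | 0 | 1 | 2 | 3 | 4 | 5 | 6


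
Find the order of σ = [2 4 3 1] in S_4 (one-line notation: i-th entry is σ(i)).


Cycle decomposition: (1 2 4)
Cycle lengths: 3
Order = lcm(3) = 3

ord(σ) = 3


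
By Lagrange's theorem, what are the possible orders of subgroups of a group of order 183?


Lagrange's theorem: |H| divides |G|
|G| = 183
Divisors of 183: 1, 3, 61, 183

Possible subgroup orders: {1, 3, 61, 183}


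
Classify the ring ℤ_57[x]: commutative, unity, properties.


ℤ_57 has zero divisors (3·19 ≡ 0), and these lift to constant zero divisors in ℤ_57[x]; so not an integral domain
Commutative: Yes
Integral domain: No
Has unity: Yes

ℤ_57[x]: Commutative=Yes, Unity=Yes


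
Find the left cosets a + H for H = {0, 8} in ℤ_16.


H = {0, 8}, |H| = 2
Number of cosets = |G|/|H| = 16/2 = 8
0 + H = {0, 8}
1 + H = {1, 9}
2 + H = {2, 10}
3 + H = {3, 11}
4 + H = {4, 12}
5 + H = {5, 13}
6 + H = {6, 14}
7 + H = {7, 15}

Cosets: 0+H={0,8}; 1+H={1,9}; 2+H={2,10}; 3+H={3,11}; 4+H={4,12}; 5+H={5,13}; 6+H={6,14}; 7+H={7,15}


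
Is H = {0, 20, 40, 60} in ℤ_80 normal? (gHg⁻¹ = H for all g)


H = {0, 20, 40, 60} in ℤ_80
ℤ_80 is abelian; every subgroup of an abelian group is normal

Yes, normal subgroup


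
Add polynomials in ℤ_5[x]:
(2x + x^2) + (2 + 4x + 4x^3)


Add coefficients mod 5:
x^0: 0 + 2 = 2 (mod 5)
x^1: 2 + 4 = 1 (mod 5)
x^2: 1 + 0 = 1 (mod 5)
x^3: 0 + 4 = 4 (mod 5)
Result: 2 + x + x^2 + 4x^3

f + g = 2 + x + x^2 + 4x^3


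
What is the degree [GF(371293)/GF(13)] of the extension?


GF(371293) = GF(13^5), so the extension degree is 5

[GF(371293)/GF(13)] = 5


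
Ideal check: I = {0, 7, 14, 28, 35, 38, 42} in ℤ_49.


Check ideal conditions for I = {0, 7, 14, 28, 35, 38, 42} in ℤ_49:
(1) I is an additive subgroup? No
(2) For r ∈ ℤ_49 and a ∈ I: r·a ∈ I? No  [counterexample: r=2, a=35, r·a mod 49 = 21 ∉ I]

No, I is not an ideal of ℤ_49


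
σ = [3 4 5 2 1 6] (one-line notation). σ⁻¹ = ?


To find σ⁻¹, swap domain and range:
σ(1) = 3 → σ⁻¹(3) = 1
σ(2) = 4 → σ⁻¹(4) = 2
σ(3) = 5 → σ⁻¹(5) = 3
σ(4) = 2 → σ⁻¹(2) = 4
σ(5) = 1 → σ⁻¹(1) = 5
σ(6) = 6 → σ⁻¹(6) = 6

σ⁻¹ = [5 4 1 2 3 6]


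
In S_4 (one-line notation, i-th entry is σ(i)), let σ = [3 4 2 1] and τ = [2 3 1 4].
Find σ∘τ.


σ∘τ: apply τ first, then σ
1 →τ 2 →σ 4
2 →τ 3 →σ 2
3 →τ 1 →σ 3
4 →τ 4 →σ 1

σ∘τ = [4 2 3 1]


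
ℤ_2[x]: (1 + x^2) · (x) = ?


Expand and collect like terms; reduce coefficients mod 2:
x^0: 1·0 = 0 ≡ 0 (mod 2)
x^1: 1·1 + 0·0 = 1 ≡ 1 (mod 2)
x^2: 0·1 + 1·0 = 0 ≡ 0 (mod 2)
x^3: 1·1 = 1 ≡ 1 (mod 2)
Result: x + x^3

f · g = x + x^3


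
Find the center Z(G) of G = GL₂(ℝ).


Z(G) = {g ∈ G | gx = xg for all x ∈ G}
Only scalar multiples of the identity commute with all invertible matrices

Z(GL₂(ℝ)) = {aI : a ∈ ℝ, a ≠ 0}


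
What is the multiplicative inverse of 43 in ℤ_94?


Use the extended Euclidean algorithm to write 1 = 43·s + 94·t; then s mod 94 is the inverse.
Euclidean algorithm:
  43 = 0·94 + 43
  94 = 2·43 + 8
  43 = 5·8 + 3
  8 = 2·3 + 2
  3 = 1·2 + 1
  2 = 2·1 + 0
gcd(43,94) = 1
Back-substitution gives: 43·(35) + 94·(-16) = 1
So 43⁻¹ ≡ 35 ≡ 35 (mod 94)
Check: 43 × 35 = 1505 ≡ 1 (mod 94) ✓

43⁻¹ ≡ 35 (mod 94)


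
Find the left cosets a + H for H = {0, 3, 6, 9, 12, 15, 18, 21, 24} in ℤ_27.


H = {0, 3, 6, 9, 12, 15, 18, 21, 24}, |H| = 9
Number of cosets = |G|/|H| = 27/9 = 3
0 + H = {0, 3, 6, 9, 12, 15, 18, 21, 24}
1 + H = {1, 4, 7, 10, 13, 16, 19, 22, 25}
2 + H = {2, 5, 8, 11, 14, 17, 20, 23, 26}

Cosets: 0+H={0,3,6,9,12,15,18,21,24}; 1+H={1,4,7,10,13,16,19,22,25}; 2+H={2,5,8,11,14,17,20,23,26}


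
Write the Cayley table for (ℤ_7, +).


Elements: {0, 1, 2, 3, 4, 5, 6}
Operation: addition mod 7
Entry (a, b) = (a + b) mod 7

Cayley table:
  | 0 | 1 | 2 | 3 | 4 | 5 | 6
0 | 0 | 1 | 2 | 3 | 4 | 5 | 6
1 | 1 | 2 | 3 | 4 | 5 | 6 | 0
2 | 2 | 3 | 4 | 5 | 6 | 0 | 1
3 | 3 | 4 | 5 | 6 | 0 | 1 | 2
4 | 4 | 5 | 6 | 0 | 1 | 2 | 3
5 | 5 | 6 | 0 | 1 | 2 | 3 | 4
6 | 6 | 0 | 1 | 2 | 3 | 4 | 5


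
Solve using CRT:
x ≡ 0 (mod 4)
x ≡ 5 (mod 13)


m₁ = 4, m₂ = 13, gcd = 1, so CRT applies. M = m₁·m₂ = 52
Let M₁ = M/m₁ = 13, M₂ = M/m₂ = 4
Find y₁ ≡ M₁⁻¹ (mod m₁): 13⁻¹ ≡ 1 (mod 4)
Find y₂ ≡ M₂⁻¹ (mod m₂): 4⁻¹ ≡ 10 (mod 13)
x = a₁·M₁·y₁ + a₂·M₂·y₂ = 0·13·1 + 5·4·10 = 200
Reduce mod 52: x ≡ 44
Check: 44 mod 4 = 0 ✓, 44 mod 13 = 5 ✓

x ≡ 44 (mod 52)


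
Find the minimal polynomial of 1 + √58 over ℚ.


Let α = 1 + √58. Then α - 1 = √58, so (α - 1)² = 58, giving α² - 2α - 57 = 0. Degree 2 and α ∉ ℚ, so this is the minimal polynomial.

Minimal polynomial: x² - 2x - 57


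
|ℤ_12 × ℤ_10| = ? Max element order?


|ℤ_12 × ℤ_10| = 12 × 10 = 120
Max element order = lcm(12,10) = 60
Cyclic? No (gcd=2)

|ℤ_12×ℤ_10| = 120, max element order = 60


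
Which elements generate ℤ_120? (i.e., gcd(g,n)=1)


g generates ℤ_n iff gcd(g,n) = 1
Prime factors of 120: 2, 3, 5
Generators are g ∈ {1,...,119} not divisible by any of these primes.
Generators: {1, 7, 11, 13, 17, 19, 23, 29, 31, 37, 41, 43, 47, 49, 53, 59, 61, 67, 71, 73, 77, 79, 83, 89, 91, 97, 101, 103, 107, 109, 113, 119}
Number of generators = φ(120) = 32

Generators of ℤ_120 = {1, 7, 11, 13, 17, 19, 23, 29, 31, 37, 41, 43, 47, 49, 53, 59, 61, 67, 71, 73, 77, 79, 83, 89, 91, 97, 101, 103, 107, 109, 113, 119}


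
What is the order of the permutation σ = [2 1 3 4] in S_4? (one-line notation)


Cycle decomposition: (1 2)
Cycle lengths: 2
Order = lcm(2) = 2

ord(σ) = 2


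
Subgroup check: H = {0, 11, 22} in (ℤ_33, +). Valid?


Subgroup test for H = {0, 11, 22} in (ℤ_33, +):
(1) 0 ∈ H? Yes
(2) Closure: for all a,b ∈ H, (a+b) mod 33 ∈ H? Yes
(3) Inverses: for all a ∈ H, -a mod 33 ∈ H? Yes

Yes, H is a subgroup of ℤ_33


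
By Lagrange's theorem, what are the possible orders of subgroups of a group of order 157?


Lagrange's theorem: |H| divides |G|
|G| = 157
Divisors of 157: 1, 157

Possible subgroup orders: {1, 157}


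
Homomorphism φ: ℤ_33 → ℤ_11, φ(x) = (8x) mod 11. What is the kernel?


Kernel = preimage of identity
ker(φ) = {x ∈ ℤ_33 : 8x ≡ 0 (mod 11)}. Since 11 | 33, φ is well-defined. The kernel is the cyclic subgroup ⟨11⟩ of ℤ_33 (order 3), i.e. {0, 11, 22}

ker(φ) = {0, 11, 22}


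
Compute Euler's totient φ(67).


Factor n: 67 = 67
φ(n) = n · ∏(1 - 1/p) over distinct primes p | n
φ(67) = 67 · (1 - 1/67) = 66

φ(67) = 66


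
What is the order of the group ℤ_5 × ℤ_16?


|A × B| = |A| · |B|
|ℤ_5 × ℤ_16| = 5 × 16 = 80

|ℤ_5 × ℤ_16| = 80


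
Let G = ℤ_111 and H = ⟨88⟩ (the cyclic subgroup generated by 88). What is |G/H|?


|⟨88⟩| = n / gcd(88, 111) = 111 / 1 = 111
H is normal (ℤ_111 is abelian).
|G/H| = |G| / |H| = 111 / 111 = 1

|G/H| = 1


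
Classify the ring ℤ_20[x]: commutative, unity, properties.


ℤ_20 has zero divisors (2·10 ≡ 0), and these lift to constant zero divisors in ℤ_20[x]; so not an integral domain
Commutative: Yes
Integral domain: No
Has unity: Yes

ℤ_20[x]: Commutative=Yes, Unity=Yes


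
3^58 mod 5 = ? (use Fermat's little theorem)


Fermat's little theorem: if p is prime and gcd(a,p)=1, then a^(p-1) ≡ 1 (mod p)
p = 5 is prime, gcd(3,5) = 1
Reduce exponent: 58 mod 4 = 2
So 3^58 ≡ 3^2 (mod 5)
3^2 mod 5 = 4

3^58 ≡ 4 (mod 5)


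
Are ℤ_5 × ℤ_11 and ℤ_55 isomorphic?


Comparing ℤ_5 × ℤ_11 and ℤ_55:
gcd(5,11) = 1, so ℤ_5 × ℤ_11 ≅ ℤ_55 (CRT)

Yes, ℤ_5 × ℤ_11 ≅ ℤ_55


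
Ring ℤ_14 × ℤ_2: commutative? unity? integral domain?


Direct product ring; commutative with unity (1,1); but (1,0)·(0,1) = (0,0) gives zero divisors, so not an integral domain
Commutative: Yes
Integral domain: No
Has unity: Yes

ℤ_14 × ℤ_2: Commutative=Yes, Unity=Yes


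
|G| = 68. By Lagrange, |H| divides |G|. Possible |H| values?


Lagrange's theorem: |H| divides |G|
|G| = 68
Divisors of 68: 1, 2, 4, 17, 34, 68

Possible subgroup orders: {1, 2, 4, 17, 34, 68}


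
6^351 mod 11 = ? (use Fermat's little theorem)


Fermat's little theorem: if p is prime and gcd(a,p)=1, then a^(p-1) ≡ 1 (mod p)
p = 11 is prime, gcd(6,11) = 1
Reduce exponent: 351 mod 10 = 1
So 6^351 ≡ 6^1 (mod 11)
6^1 mod 11 = 6

6^351 ≡ 6 (mod 11)


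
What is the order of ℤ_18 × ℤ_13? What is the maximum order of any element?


|ℤ_18 × ℤ_13| = 18 × 13 = 234
Max element order = lcm(18,13) = 234
Cyclic? Yes (gcd=1)

|ℤ_18×ℤ_13| = 234, max element order = 234


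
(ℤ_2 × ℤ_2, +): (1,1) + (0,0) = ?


Operation: componentwise addition mod (2, 2)
(1,1) + (0,0) = ((a₁+b₁) mod 2, (a₂+b₂) mod 2) with a = (1,1), b = (0,0)

(1,1) + (0,0) = (1,1)


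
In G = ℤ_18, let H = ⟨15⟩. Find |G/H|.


|⟨15⟩| = n / gcd(15, 18) = 18 / 3 = 6
H is normal (ℤ_18 is abelian).
|G/H| = |G| / |H| = 18 / 6 = 3

|G/H| = 3


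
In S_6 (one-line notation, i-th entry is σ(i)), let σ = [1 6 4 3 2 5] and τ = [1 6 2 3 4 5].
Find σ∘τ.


σ∘τ: apply τ first, then σ
1 →τ 1 →σ 1
2 →τ 6 →σ 5
3 →τ 2 →σ 6
4 →τ 3 →σ 4
5 →τ 4 →σ 3
6 →τ 5 →σ 2

σ∘τ = [1 5 6 4 3 2]


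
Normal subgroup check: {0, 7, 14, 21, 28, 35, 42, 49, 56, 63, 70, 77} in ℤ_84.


H = {0, 7, 14, 21, 28, 35, 42, 49, 56, 63, 70, 77} in ℤ_84
ℤ_84 is abelian; every subgroup of an abelian group is normal

Yes, normal subgroup


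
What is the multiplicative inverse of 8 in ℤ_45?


Use the extended Euclidean algorithm to write 1 = 8·s + 45·t; then s mod 45 is the inverse.
Euclidean algorithm:
  8 = 0·45 + 8
  45 = 5·8 + 5
  8 = 1·5 + 3
  5 = 1·3 + 2
  3 = 1·2 + 1
  2 = 2·1 + 0
gcd(8,45) = 1
Back-substitution gives: 8·(17) + 45·(-3) = 1
So 8⁻¹ ≡ 17 ≡ 17 (mod 45)
Check: 8 × 17 = 136 ≡ 1 (mod 45) ✓

8⁻¹ ≡ 17 (mod 45)


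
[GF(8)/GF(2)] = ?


GF(8) = GF(2^3), so the extension degree is 3

[GF(8)/GF(2)] = 3


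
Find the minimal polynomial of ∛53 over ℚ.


∛53 satisfies x³ - 53 = 0, irreducible over ℚ (no rational root; 53 is not a perfect cube)

Minimal polynomial: x³ - 53


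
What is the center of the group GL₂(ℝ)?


Z(G) = {g ∈ G | gx = xg for all x ∈ G}
Only scalar multiples of the identity commute with all invertible matrices

Z(GL₂(ℝ)) = {aI : a ∈ ℝ, a ≠ 0}


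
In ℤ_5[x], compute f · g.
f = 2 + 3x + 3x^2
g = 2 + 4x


Expand and collect like terms; reduce coefficients mod 5:
x^0: 2·2 = 4 ≡ 4 (mod 5)
x^1: 2·4 + 3·2 = 14 ≡ 4 (mod 5)
x^2: 3·4 + 3·2 = 18 ≡ 3 (mod 5)
x^3: 3·4 = 12 ≡ 2 (mod 5)
Result: 4 + 4x + 3x^2 + 2x^3

f · g = 4 + 4x + 3x^2 + 2x^3


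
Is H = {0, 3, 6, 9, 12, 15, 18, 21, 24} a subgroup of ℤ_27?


Subgroup test for H = {0, 3, 6, 9, 12, 15, 18, 21, 24} in (ℤ_27, +):
(1) 0 ∈ H? Yes
(2) Closure: for all a,b ∈ H, (a+b) mod 27 ∈ H? Yes
(3) Inverses: for all a ∈ H, -a mod 27 ∈ H? Yes

Yes, H is a subgroup of ℤ_27


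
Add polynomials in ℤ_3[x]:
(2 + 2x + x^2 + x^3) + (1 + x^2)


Add coefficients mod 3:
x^0: 2 + 1 = 0 (mod 3)
x^1: 2 + 0 = 2 (mod 3)
x^2: 1 + 1 = 2 (mod 3)
x^3: 1 + 0 = 1 (mod 3)
Result: 2x + 2x^2 + x^3

f + g = 2x + 2x^2 + x^3


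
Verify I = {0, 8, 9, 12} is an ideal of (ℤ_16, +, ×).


Check ideal conditions for I = {0, 8, 9, 12} in ℤ_16:
(1) I is an additive subgroup? No
(2) For r ∈ ℤ_16 and a ∈ I: r·a ∈ I? No  [counterexample: r=2, a=9, r·a mod 16 = 2 ∉ I]

No, I is not an ideal of ℤ_16


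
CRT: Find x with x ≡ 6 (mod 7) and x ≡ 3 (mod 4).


m₁ = 7, m₂ = 4, gcd = 1, so CRT applies. M = m₁·m₂ = 28
Let M₁ = M/m₁ = 4, M₂ = M/m₂ = 7
Find y₁ ≡ M₁⁻¹ (mod m₁): 4⁻¹ ≡ 2 (mod 7)
Find y₂ ≡ M₂⁻¹ (mod m₂): 7⁻¹ ≡ 3 (mod 4)
x = a₁·M₁·y₁ + a₂·M₂·y₂ = 6·4·2 + 3·7·3 = 111
Reduce mod 28: x ≡ 27
Check: 27 mod 7 = 6 ✓, 27 mod 4 = 3 ✓

x ≡ 27 (mod 28)


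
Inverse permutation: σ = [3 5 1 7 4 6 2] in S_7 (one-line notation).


To find σ⁻¹, swap domain and range:
σ(1) = 3 → σ⁻¹(3) = 1
σ(2) = 5 → σ⁻¹(5) = 2
σ(3) = 1 → σ⁻¹(1) = 3
σ(4) = 7 → σ⁻¹(7) = 4
σ(5) = 4 → σ⁻¹(4) = 5
σ(6) = 6 → σ⁻¹(6) = 6
σ(7) = 2 → σ⁻¹(2) = 7

σ⁻¹ = [3 7 1 5 2 6 4]


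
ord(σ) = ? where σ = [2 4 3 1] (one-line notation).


Cycle decomposition: (1 2 4)
Cycle lengths: 3
Order = lcm(3) = 3

ord(σ) = 3


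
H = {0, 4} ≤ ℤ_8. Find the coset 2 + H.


2 + H = {2 + h (mod 8) : h ∈ H}
2+0=2, 2+4=6

2 + H = {2, 6}


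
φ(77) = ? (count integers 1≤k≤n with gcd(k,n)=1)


Factor n: 77 = 7 × 11
φ(n) = n · ∏(1 - 1/p) over distinct primes p | n
φ(77) = 77 · (1 - 1/7) · (1 - 1/11) = 60

φ(77) = 60


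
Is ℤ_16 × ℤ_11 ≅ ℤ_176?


Comparing ℤ_16 × ℤ_11 and ℤ_176:
gcd(16,11) = 1, so ℤ_16 × ℤ_11 ≅ ℤ_176 (CRT)

Yes, ℤ_16 × ℤ_11 ≅ ℤ_176


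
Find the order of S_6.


|S_n| = n! (number of permutations of n symbols)
|S_6| = 6! = 720

|S_6| = 720


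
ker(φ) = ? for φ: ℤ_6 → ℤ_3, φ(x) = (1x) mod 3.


Kernel = preimage of identity
ker(φ) = {x ∈ ℤ_6 : 1x ≡ 0 (mod 3)}. Since 3 | 6, φ is well-defined. The kernel is the cyclic subgroup ⟨3⟩ of ℤ_6 (order 2), i.e. {0, 3}

ker(φ) = {0, 3}


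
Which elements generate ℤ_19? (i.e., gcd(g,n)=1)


g generates ℤ_n iff gcd(g,n) = 1
Prime factors of 19: 19
Generators are g ∈ {1,...,18} not divisible by any of these primes.
Generators: {1, 2, 3, 4, 5, 6, 7, 8, 9, 10, 11, 12, 13, 14, 15, 16, 17, 18}
Number of generators = φ(19) = 18

Generators of ℤ_19 = {1, 2, 3, 4, 5, 6, 7, 8, 9, 10, 11, 12, 13, 14, 15, 16, 17, 18}


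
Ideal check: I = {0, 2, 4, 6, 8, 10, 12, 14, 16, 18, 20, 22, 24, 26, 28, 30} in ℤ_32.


Check ideal conditions for I = {0, 2, 4, 6, 8, 10, 12, 14, 16, 18, 20, 22, 24, 26, 28, 30} in ℤ_32:
(1) I is an additive subgroup? Yes
(2) For r ∈ ℤ_32 and a ∈ I: r·a ∈ I? Yes

Yes, I is an ideal of ℤ_32


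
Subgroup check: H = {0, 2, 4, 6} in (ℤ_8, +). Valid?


Subgroup test for H = {0, 2, 4, 6} in (ℤ_8, +):
(1) 0 ∈ H? Yes
(2) Closure: for all a,b ∈ H, (a+b) mod 8 ∈ H? Yes
(3) Inverses: for all a ∈ H, -a mod 8 ∈ H? Yes

Yes, H is a subgroup of ℤ_8


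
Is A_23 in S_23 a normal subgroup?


H = A_23 in S_23
A_23 has index 2 in S_23, and every subgroup of index 2 is normal

Yes, normal subgroup


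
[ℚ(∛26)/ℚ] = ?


∛26 has minimal polynomial x³ - 26 (irreducible over ℚ since 26 is not a perfect cube)

[ℚ(∛26)/ℚ] = 3


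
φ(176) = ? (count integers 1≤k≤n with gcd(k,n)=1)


Factor n: 176 = 2^4 × 11
φ(n) = n · ∏(1 - 1/p) over distinct primes p | n
φ(176) = 176 · (1 - 1/2) · (1 - 1/11) = 80

φ(176) = 80


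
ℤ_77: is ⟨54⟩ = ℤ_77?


g generates ℤ_n iff gcd(g, n) = 1
gcd(54, 77) = 1
Since gcd = 1, 54 is a generator.

Yes, 54 generates ℤ_77


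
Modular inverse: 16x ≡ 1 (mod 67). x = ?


Use the extended Euclidean algorithm to write 1 = 16·s + 67·t; then s mod 67 is the inverse.
Euclidean algorithm:
  16 = 0·67 + 16
  67 = 4·16 + 3
  16 = 5·3 + 1
  3 = 3·1 + 0
gcd(16,67) = 1
Back-substitution gives: 16·(21) + 67·(-5) = 1
So 16⁻¹ ≡ 21 ≡ 21 (mod 67)
Check: 16 × 21 = 336 ≡ 1 (mod 67) ✓

16⁻¹ ≡ 21 (mod 67)


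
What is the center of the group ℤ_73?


Z(G) = {g ∈ G | gx = xg for all x ∈ G}
ℤ_73 is abelian, so Z(G) = G

Z(ℤ_73) = ℤ_73


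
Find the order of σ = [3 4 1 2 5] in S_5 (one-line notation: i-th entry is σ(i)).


Cycle decomposition: (1 3) (2 4)
Cycle lengths: 2, 2
Order = lcm(2, 2) = 2

ord(σ) = 2


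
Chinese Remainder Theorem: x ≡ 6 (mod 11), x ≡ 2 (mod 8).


m₁ = 11, m₂ = 8, gcd = 1, so CRT applies. M = m₁·m₂ = 88
Let M₁ = M/m₁ = 8, M₂ = M/m₂ = 11
Find y₁ ≡ M₁⁻¹ (mod m₁): 8⁻¹ ≡ 7 (mod 11)
Find y₂ ≡ M₂⁻¹ (mod m₂): 11⁻¹ ≡ 3 (mod 8)
x = a₁·M₁·y₁ + a₂·M₂·y₂ = 6·8·7 + 2·11·3 = 402
Reduce mod 88: x ≡ 50
Check: 50 mod 11 = 6 ✓, 50 mod 8 = 2 ✓

x ≡ 50 (mod 88)


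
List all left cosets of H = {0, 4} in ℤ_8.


H = {0, 4}, |H| = 2
Number of cosets = |G|/|H| = 8/2 = 4
0 + H = {0, 4}
1 + H = {1, 5}
2 + H = {2, 6}
3 + H = {3, 7}

Cosets: 0+H={0,4}; 1+H={1,5}; 2+H={2,6}; 3+H={3,7}


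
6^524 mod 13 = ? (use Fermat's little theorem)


Fermat's little theorem: if p is prime and gcd(a,p)=1, then a^(p-1) ≡ 1 (mod p)
p = 13 is prime, gcd(6,13) = 1
Reduce exponent: 524 mod 12 = 8
So 6^524 ≡ 6^8 (mod 13)
6^8 mod 13 = 3

6^524 ≡ 3 (mod 13)


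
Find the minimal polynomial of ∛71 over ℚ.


∛71 satisfies x³ - 71 = 0, irreducible over ℚ (no rational root; 71 is not a perfect cube)

Minimal polynomial: x³ - 71


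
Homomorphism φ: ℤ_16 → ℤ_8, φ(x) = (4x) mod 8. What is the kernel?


Kernel = preimage of identity
ker(φ) = {x ∈ ℤ_16 : 4x ≡ 0 (mod 8)}. Since 8 | 16, φ is well-defined. The kernel is the cyclic subgroup ⟨2⟩ of ℤ_16 (order 8), i.e. {0, 2, 4, 6, 8, 10, 12, 14}

ker(φ) = {0, 2, 4, 6, 8, 10, 12, 14}


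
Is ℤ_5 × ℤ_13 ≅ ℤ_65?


Comparing ℤ_5 × ℤ_13 and ℤ_65:
gcd(5,13) = 1, so ℤ_5 × ℤ_13 ≅ ℤ_65 (CRT)

Yes, ℤ_5 × ℤ_13 ≅ ℤ_65


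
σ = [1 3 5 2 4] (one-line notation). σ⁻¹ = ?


To find σ⁻¹, swap domain and range:
σ(1) = 1 → σ⁻¹(1) = 1
σ(2) = 3 → σ⁻¹(3) = 2
σ(3) = 5 → σ⁻¹(5) = 3
σ(4) = 2 → σ⁻¹(2) = 4
σ(5) = 4 → σ⁻¹(4) = 5

σ⁻¹ = [1 4 2 5 3]


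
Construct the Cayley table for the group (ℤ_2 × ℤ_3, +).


Elements: {(0,0), (0,1), (0,2), (1,0), (1,1), (1,2)}
Operation: componentwise addition mod (2, 3)
Entry (a, b) = ((a₁+b₁) mod 2, (a₂+b₂) mod 3)

Cayley table:
      | (0,0) | (0,1) | (0,2) | (1,0) | (1,1) | (1,2)
(0,0) | (0,0) | (0,1) | (0,2) | (1,0) | (1,1) | (1,2)
(0,1) | (0,1) | (0,2) | (0,0) | (1,1) | (1,2) | (1,0)
(0,2) | (0,2) | (0,0) | (0,1) | (1,2) | (1,0) | (1,1)
(1,0) | (1,0) | (1,1) | (1,2) | (0,0) | (0,1) | (0,2)
(1,1) | (1,1) | (1,2) | (1,0) | (0,1) | (0,2) | (0,0)
(1,2) | (1,2) | (1,0) | (1,1) | (0,2) | (0,0) | (0,1)


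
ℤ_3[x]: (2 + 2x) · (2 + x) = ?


Expand and collect like terms; reduce coefficients mod 3:
x^0: 2·2 = 4 ≡ 1 (mod 3)
x^1: 2·1 + 2·2 = 6 ≡ 0 (mod 3)
x^2: 2·1 = 2 ≡ 2 (mod 3)
Result: 1 + 2x^2

f · g = 1 + 2x^2


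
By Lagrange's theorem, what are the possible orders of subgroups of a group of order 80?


Lagrange's theorem: |H| divides |G|
|G| = 80
Divisors of 80: 1, 2, 4, 5, 8, 10, 16, 20, 40, 80

Possible subgroup orders: {1, 2, 4, 5, 8, 10, 16, 20, 40, 80}


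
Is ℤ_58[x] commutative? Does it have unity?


ℤ_58 has zero divisors (2·29 ≡ 0), and these lift to constant zero divisors in ℤ_58[x]; so not an integral domain
Commutative: Yes
Integral domain: No
Has unity: Yes

ℤ_58[x]: Commutative=Yes, Unity=Yes


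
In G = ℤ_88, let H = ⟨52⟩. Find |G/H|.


|⟨52⟩| = n / gcd(52, 88) = 88 / 4 = 22
H is normal (ℤ_88 is abelian).
|G/H| = |G| / |H| = 88 / 22 = 4

|G/H| = 4


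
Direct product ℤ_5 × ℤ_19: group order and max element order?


|ℤ_5 × ℤ_19| = 5 × 19 = 95
Max element order = lcm(5,19) = 95
Cyclic? Yes (gcd=1)

|ℤ_5×ℤ_19| = 95, max element order = 95


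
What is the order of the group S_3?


|S_n| = n! (number of permutations of n symbols)
|S_3| = 3! = 6

|S_3| = 6


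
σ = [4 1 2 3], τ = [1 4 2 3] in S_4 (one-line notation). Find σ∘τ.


σ∘τ: apply τ first, then σ
1 →τ 1 →σ 4
2 →τ 4 →σ 3
3 →τ 2 →σ 1
4 →τ 3 →σ 2

σ∘τ = [4 3 1 2]


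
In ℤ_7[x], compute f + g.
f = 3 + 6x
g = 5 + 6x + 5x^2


Add coefficients mod 7:
x^0: 3 + 5 = 1 (mod 7)
x^1: 6 + 6 = 5 (mod 7)
x^2: 0 + 5 = 5 (mod 7)
Result: 1 + 5x + 5x^2

f + g = 1 + 5x + 5x^2


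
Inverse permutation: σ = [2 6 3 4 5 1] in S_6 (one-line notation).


To find σ⁻¹, swap domain and range:
σ(1) = 2 → σ⁻¹(2) = 1
σ(2) = 6 → σ⁻¹(6) = 2
σ(3) = 3 → σ⁻¹(3) = 3
σ(4) = 4 → σ⁻¹(4) = 4
σ(5) = 5 → σ⁻¹(5) = 5
σ(6) = 1 → σ⁻¹(1) = 6

σ⁻¹ = [6 1 3 4 5 2]


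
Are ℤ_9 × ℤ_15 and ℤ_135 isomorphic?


Comparing ℤ_9 × ℤ_15 and ℤ_135:
gcd(9,15) = 3 ≠ 1. Max element order in ℤ_9×ℤ_15 is lcm(9,15) = 45 < 135, so it has no element of order 135

No, ℤ_9 × ℤ_15 ≇ ℤ_135


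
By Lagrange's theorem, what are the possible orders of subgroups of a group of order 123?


Lagrange's theorem: |H| divides |G|
|G| = 123
Divisors of 123: 1, 3, 41, 123

Possible subgroup orders: {1, 3, 41, 123}


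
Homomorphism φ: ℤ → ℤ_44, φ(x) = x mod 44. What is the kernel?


Kernel = preimage of identity
ker(φ) = {x ∈ ℤ : x ≡ 0 (mod 44)} = 44ℤ = {0, ±44, ±88, ...}

ker(φ) = 44ℤ


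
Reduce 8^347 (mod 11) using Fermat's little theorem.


Fermat's little theorem: if p is prime and gcd(a,p)=1, then a^(p-1) ≡ 1 (mod p)
p = 11 is prime, gcd(8,11) = 1
Reduce exponent: 347 mod 10 = 7
So 8^347 ≡ 8^7 (mod 11)
8^7 mod 11 = 2

8^347 ≡ 2 (mod 11)


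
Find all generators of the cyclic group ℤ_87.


g generates ℤ_n iff gcd(g,n) = 1
Prime factors of 87: 3, 29
Generators are g ∈ {1,...,86} not divisible by any of these primes.
Generators: {1, 2, 4, 5, 7, 8, 10, 11, 13, 14, 16, 17, 19, 20, 22, 23, 25, 26, 28, 31, 32, 34, 35, 37, 38, 40, 41, 43, 44, 46, 47, 49, 50, 52, 53, 55, 56, 59, 61, 62, 64, 65, 67, 68, 70, 71, 73, 74, 76, 77, 79, 80, 82, 83, 85, 86}
Number of generators = φ(87) = 56

Generators of ℤ_87 = {1, 2, 4, 5, 7, 8, 10, 11, 13, 14, 16, 17, 19, 20, 22, 23, 25, 26, 28, 31, 32, 34, 35, 37, 38, 40, 41, 43, 44, 46, 47, 49, 50, 52, 53, 55, 56, 59, 61, 62, 64, 65, 67, 68, 70, 71, 73, 74, 76, 77, 79, 80, 82, 83, 85, 86}


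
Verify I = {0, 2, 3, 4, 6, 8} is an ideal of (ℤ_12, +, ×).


Check ideal conditions for I = {0, 2, 3, 4, 6, 8} in ℤ_12:
(1) I is an additive subgroup? No
(2) For r ∈ ℤ_12 and a ∈ I: r·a ∈ I? No  [counterexample: r=3, a=3, r·a mod 12 = 9 ∉ I]

No, I is not an ideal of ℤ_12


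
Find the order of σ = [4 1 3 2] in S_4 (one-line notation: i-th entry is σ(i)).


Cycle decomposition: (1 4 2)
Cycle lengths: 3
Order = lcm(3) = 3

ord(σ) = 3


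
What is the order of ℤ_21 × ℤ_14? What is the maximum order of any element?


|ℤ_21 × ℤ_14| = 21 × 14 = 294
Max element order = lcm(21,14) = 42
Cyclic? No (gcd=7)

|ℤ_21×ℤ_14| = 294, max element order = 42


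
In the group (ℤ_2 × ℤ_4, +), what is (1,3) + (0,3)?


Operation: componentwise addition mod (2, 4)
(1,3) + (0,3) = ((a₁+b₁) mod 2, (a₂+b₂) mod 4) with a = (1,3), b = (0,3)

(1,3) + (0,3) = (1,2)


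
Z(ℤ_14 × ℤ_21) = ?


Z(G) = {g ∈ G | gx = xg for all x ∈ G}
Direct product of abelian groups is abelian, so Z(G) = G

Z(ℤ_14 × ℤ_21) = ℤ_14 × ℤ_21


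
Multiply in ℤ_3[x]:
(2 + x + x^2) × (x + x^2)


Expand and collect like terms; reduce coefficients mod 3:
x^0: 2·0 = 0 ≡ 0 (mod 3)
x^1: 2·1 + 1·0 = 2 ≡ 2 (mod 3)
x^2: 2·1 + 1·1 + 1·0 = 3 ≡ 0 (mod 3)
x^3: 1·1 + 1·1 = 2 ≡ 2 (mod 3)
x^4: 1·1 = 1 ≡ 1 (mod 3)
Result: 2x + 2x^3 + x^4

f · g = 2x + 2x^3 + x^4


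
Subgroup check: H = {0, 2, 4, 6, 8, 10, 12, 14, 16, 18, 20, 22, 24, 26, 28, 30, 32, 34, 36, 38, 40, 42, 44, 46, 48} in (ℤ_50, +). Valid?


Subgroup test for H = {0, 2, 4, 6, 8, 10, 12, 14, 16, 18, 20, 22, 24, 26, 28, 30, 32, 34, 36, 38, 40, 42, 44, 46, 48} in (ℤ_50, +):
(1) 0 ∈ H? Yes
(2) Closure: for all a,b ∈ H, (a+b) mod 50 ∈ H? Yes
(3) Inverses: for all a ∈ H, -a mod 50 ∈ H? Yes

Yes, H is a subgroup of ℤ_50


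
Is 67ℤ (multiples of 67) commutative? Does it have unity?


67ℤ is a commutative ring under +,× but has no multiplicative identity (1 ∉ 67ℤ); it has no zero divisors, but without unity it is not an integral domain
Commutative: Yes
Integral domain: No
Has unity: No

67ℤ (multiples of 67): Commutative=Yes, Unity=No


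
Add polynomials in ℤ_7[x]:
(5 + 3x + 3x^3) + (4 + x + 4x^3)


Add coefficients mod 7:
x^0: 5 + 4 = 2 (mod 7)
x^1: 3 + 1 = 4 (mod 7)
x^2: 0 + 0 = 0 (mod 7)
x^3: 3 + 4 = 0 (mod 7)
Result: 2 + 4x

f + g = 2 + 4x


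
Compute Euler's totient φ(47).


Factor n: 47 = 47
φ(n) = n · ∏(1 - 1/p) over distinct primes p | n
φ(47) = 47 · (1 - 1/47) = 46

φ(47) = 46


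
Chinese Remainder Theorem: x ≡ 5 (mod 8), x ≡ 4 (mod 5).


m₁ = 8, m₂ = 5, gcd = 1, so CRT applies. M = m₁·m₂ = 40
Let M₁ = M/m₁ = 5, M₂ = M/m₂ = 8
Find y₁ ≡ M₁⁻¹ (mod m₁): 5⁻¹ ≡ 5 (mod 8)
Find y₂ ≡ M₂⁻¹ (mod m₂): 8⁻¹ ≡ 2 (mod 5)
x = a₁·M₁·y₁ + a₂·M₂·y₂ = 5·5·5 + 4·8·2 = 189
Reduce mod 40: x ≡ 29
Check: 29 mod 8 = 5 ✓, 29 mod 5 = 4 ✓

x ≡ 29 (mod 40)


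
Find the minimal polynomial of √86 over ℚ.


√86 satisfies x² - 86 = 0, irreducible over ℚ since 86 is squarefree

Minimal polynomial: x² - 86


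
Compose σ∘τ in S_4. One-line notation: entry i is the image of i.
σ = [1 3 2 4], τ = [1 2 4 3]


σ∘τ: apply τ first, then σ
1 →τ 1 →σ 1
2 →τ 2 →σ 3
3 →τ 4 →σ 4
4 →τ 3 →σ 2

σ∘τ = [1 3 4 2]


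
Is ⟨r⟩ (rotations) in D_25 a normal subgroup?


H = ⟨r⟩ (rotations) in D_25
The rotation subgroup ⟨r⟩ has index 2 in D_25, so it is normal

Yes, normal subgroup


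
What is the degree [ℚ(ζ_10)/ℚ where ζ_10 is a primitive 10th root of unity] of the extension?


[ℚ(ζ_n):ℚ] = deg Φ_n(x) = φ(n). Here φ(10) = 4

[ℚ(ζ_10)/ℚ where ζ_10 is a primitive 10th root of unity] = 4


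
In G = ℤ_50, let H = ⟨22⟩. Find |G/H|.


|⟨22⟩| = n / gcd(22, 50) = 50 / 2 = 25
H is normal (ℤ_50 is abelian).
|G/H| = |G| / |H| = 50 / 25 = 2

|G/H| = 2


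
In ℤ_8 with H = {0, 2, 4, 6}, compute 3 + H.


3 + H = {3 + h (mod 8) : h ∈ H}
3+0=3, 3+2=5, 3+4=7, 3+6=1
3 + H = {1, 3, 5, 7} = 1 + H

3 + H = {1, 3, 5, 7}


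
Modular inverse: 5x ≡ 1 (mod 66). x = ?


Use the extended Euclidean algorithm to write 1 = 5·s + 66·t; then s mod 66 is the inverse.
Euclidean algorithm:
  5 = 0·66 + 5
  66 = 13·5 + 1
  5 = 5·1 + 0
gcd(5,66) = 1
Back-substitution gives: 5·(-13) + 66·(1) = 1
So 5⁻¹ ≡ -13 ≡ 53 (mod 66)
Check: 5 × 53 = 265 ≡ 1 (mod 66) ✓

5⁻¹ ≡ 53 (mod 66)


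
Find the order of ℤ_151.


ℤ_n has n elements.

|ℤ_151| = 151


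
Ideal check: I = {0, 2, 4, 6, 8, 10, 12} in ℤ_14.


Check ideal conditions for I = {0, 2, 4, 6, 8, 10, 12} in ℤ_14:
(1) I is an additive subgroup? Yes
(2) For r ∈ ℤ_14 and a ∈ I: r·a ∈ I? Yes

Yes, I is an ideal of ℤ_14


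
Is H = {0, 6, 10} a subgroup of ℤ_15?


Subgroup test for H = {0, 6, 10} in (ℤ_15, +):
(1) 0 ∈ H? Yes
(2) Closure: for all a,b ∈ H, (a+b) mod 15 ∈ H? No  [counterexample: 6 + 6 = 12 ∉ H]
(3) Inverses: for all a ∈ H, -a mod 15 ∈ H? No

No, H is not a subgroup of ℤ_15


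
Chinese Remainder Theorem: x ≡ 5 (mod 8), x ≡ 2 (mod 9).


m₁ = 8, m₂ = 9, gcd = 1, so CRT applies. M = m₁·m₂ = 72
Let M₁ = M/m₁ = 9, M₂ = M/m₂ = 8
Find y₁ ≡ M₁⁻¹ (mod m₁): 9⁻¹ ≡ 1 (mod 8)
Find y₂ ≡ M₂⁻¹ (mod m₂): 8⁻¹ ≡ 8 (mod 9)
x = a₁·M₁·y₁ + a₂·M₂·y₂ = 5·9·1 + 2·8·8 = 173
Reduce mod 72: x ≡ 29
Check: 29 mod 8 = 5 ✓, 29 mod 9 = 2 ✓

x ≡ 29 (mod 72)


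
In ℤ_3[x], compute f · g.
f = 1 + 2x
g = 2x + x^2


Expand and collect like terms; reduce coefficients mod 3:
x^0: 1·0 = 0 ≡ 0 (mod 3)
x^1: 1·2 + 2·0 = 2 ≡ 2 (mod 3)
x^2: 1·1 + 2·2 = 5 ≡ 2 (mod 3)
x^3: 2·1 = 2 ≡ 2 (mod 3)
Result: 2x + 2x^2 + 2x^3

f · g = 2x + 2x^2 + 2x^3


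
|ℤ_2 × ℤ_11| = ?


|A × B| = |A| · |B|
|ℤ_2 × ℤ_11| = 2 × 11 = 22

|ℤ_2 × ℤ_11| = 22


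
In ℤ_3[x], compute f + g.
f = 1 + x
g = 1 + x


Add coefficients mod 3:
x^0: 1 + 1 = 2 (mod 3)
x^1: 1 + 1 = 2 (mod 3)
Result: 2 + 2x

f + g = 2 + 2x


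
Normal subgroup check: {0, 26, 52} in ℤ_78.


H = {0, 26, 52} in ℤ_78
ℤ_78 is abelian; every subgroup of an abelian group is normal

Yes, normal subgroup


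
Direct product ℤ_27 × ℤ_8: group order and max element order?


|ℤ_27 × ℤ_8| = 27 × 8 = 216
Max element order = lcm(27,8) = 216
Cyclic? Yes (gcd=1)

|ℤ_27×ℤ_8| = 216, max element order = 216


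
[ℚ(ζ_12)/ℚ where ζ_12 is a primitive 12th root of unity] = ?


[ℚ(ζ_n):ℚ] = deg Φ_n(x) = φ(n). Here φ(12) = 4

[ℚ(ζ_12)/ℚ where ζ_12 is a primitive 12th root of unity] = 4


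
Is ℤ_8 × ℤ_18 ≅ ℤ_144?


Comparing ℤ_8 × ℤ_18 and ℤ_144:
gcd(8,18) = 2 ≠ 1. Max element order in ℤ_8×ℤ_18 is lcm(8,18) = 72 < 144, so it has no element of order 144

No, ℤ_8 × ℤ_18 ≇ ℤ_144


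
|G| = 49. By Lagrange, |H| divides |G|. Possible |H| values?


Lagrange's theorem: |H| divides |G|
|G| = 49
Divisors of 49: 1, 7, 49

Possible subgroup orders: {1, 7, 49}


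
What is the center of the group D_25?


Z(G) = {g ∈ G | gx = xg for all x ∈ G}
For odd n, Z(D_n) = {e}: no nontrivial rotation commutes with all reflections

Z(D_25) = {e}


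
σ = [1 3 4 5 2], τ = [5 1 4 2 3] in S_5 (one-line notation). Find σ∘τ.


σ∘τ: apply τ first, then σ
1 →τ 5 →σ 2
2 →τ 1 →σ 1
3 →τ 4 →σ 5
4 →τ 2 →σ 3
5 →τ 3 →σ 4

σ∘τ = [2 1 5 3 4]


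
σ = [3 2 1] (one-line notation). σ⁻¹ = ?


To find σ⁻¹, swap domain and range:
σ(1) = 3 → σ⁻¹(3) = 1
σ(2) = 2 → σ⁻¹(2) = 2
σ(3) = 1 → σ⁻¹(1) = 3

σ⁻¹ = [3 2 1]


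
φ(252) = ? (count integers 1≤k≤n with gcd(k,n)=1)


Factor n: 252 = 2^2 × 3^2 × 7
φ(n) = n · ∏(1 - 1/p) over distinct primes p | n
φ(252) = 252 · (1 - 1/2) · (1 - 1/3) · (1 - 1/7) = 72

φ(252) = 72


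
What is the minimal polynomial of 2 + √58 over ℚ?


Let α = 2 + √58. Then α - 2 = √58, so (α - 2)² = 58, giving α² - 4α - 54 = 0. Degree 2 and α ∉ ℚ, so this is the minimal polynomial.

Minimal polynomial: x² - 4x - 54


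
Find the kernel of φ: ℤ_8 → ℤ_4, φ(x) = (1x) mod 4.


Kernel = preimage of identity
ker(φ) = {x ∈ ℤ_8 : 1x ≡ 0 (mod 4)}. Since 4 | 8, φ is well-defined. The kernel is the cyclic subgroup ⟨4⟩ of ℤ_8 (order 2), i.e. {0, 4}

ker(φ) = {0, 4}


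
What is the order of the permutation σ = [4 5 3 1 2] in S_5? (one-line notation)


Cycle decomposition: (1 4) (2 5)
Cycle lengths: 2, 2
Order = lcm(2, 2) = 2

ord(σ) = 2


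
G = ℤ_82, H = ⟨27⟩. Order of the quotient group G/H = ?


|⟨27⟩| = n / gcd(27, 82) = 82 / 1 = 82
H is normal (ℤ_82 is abelian).
|G/H| = |G| / |H| = 82 / 82 = 1

|G/H| = 1


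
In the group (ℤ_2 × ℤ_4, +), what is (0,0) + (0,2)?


Operation: componentwise addition mod (2, 4)
(0,0) + (0,2) = ((a₁+b₁) mod 2, (a₂+b₂) mod 4) with a = (0,0), b = (0,2)

(0,0) + (0,2) = (0,2)


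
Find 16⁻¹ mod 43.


Use the extended Euclidean algorithm to write 1 = 16·s + 43·t; then s mod 43 is the inverse.
Euclidean algorithm:
  16 = 0·43 + 16
  43 = 2·16 + 11
  16 = 1·11 + 5
  11 = 2·5 + 1
  5 = 5·1 + 0
gcd(16,43) = 1
Back-substitution gives: 16·(-8) + 43·(3) = 1
So 16⁻¹ ≡ -8 ≡ 35 (mod 43)
Check: 16 × 35 = 560 ≡ 1 (mod 43) ✓

16⁻¹ ≡ 35 (mod 43)


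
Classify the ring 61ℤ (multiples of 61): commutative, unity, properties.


61ℤ is a commutative ring under +,× but has no multiplicative identity (1 ∉ 61ℤ); it has no zero divisors, but without unity it is not an integral domain
Commutative: Yes
Integral domain: No
Has unity: No

61ℤ (multiples of 61): Commutative=Yes, Unity=No


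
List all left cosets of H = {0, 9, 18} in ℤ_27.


H = {0, 9, 18}, |H| = 3
Number of cosets = |G|/|H| = 27/3 = 9
0 + H = {0, 9, 18}
1 + H = {1, 10, 19}
2 + H = {2, 11, 20}
3 + H = {3, 12, 21}
4 + H = {4, 13, 22}
5 + H = {5, 14, 23}
6 + H = {6, 15, 24}
7 + H = {7, 16, 25}
8 + H = {8, 17, 26}

Cosets: 0+H={0,9,18}; 1+H={1,10,19}; 2+H={2,11,20}; 3+H={3,12,21}; 4+H={4,13,22}; 5+H={5,14,23}; 6+H={6,15,24}; 7+H={7,16,25}; 8+H={8,17,26}


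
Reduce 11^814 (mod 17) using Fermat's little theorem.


Fermat's little theorem: if p is prime and gcd(a,p)=1, then a^(p-1) ≡ 1 (mod p)
p = 17 is prime, gcd(11,17) = 1
Reduce exponent: 814 mod 16 = 14
So 11^814 ≡ 11^14 (mod 17)
11^14 mod 17 = 9

11^814 ≡ 9 (mod 17)


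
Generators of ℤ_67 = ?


g generates ℤ_n iff gcd(g,n) = 1
Prime factors of 67: 67
Generators are g ∈ {1,...,66} not divisible by any of these primes.
Generators: {1, 2, 3, 4, 5, 6, 7, 8, 9, 10, 11, 12, 13, 14, 15, 16, 17, 18, 19, 20, 21, 22, 23, 24, 25, 26, 27, 28, 29, 30, 31, 32, 33, 34, 35, 36, 37, 38, 39, 40, 41, 42, 43, 44, 45, 46, 47, 48, 49, 50, 51, 52, 53, 54, 55, 56, 57, 58, 59, 60, 61, 62, 63, 64, 65, 66}
Number of generators = φ(67) = 66

Generators of ℤ_67 = {1, 2, 3, 4, 5, 6, 7, 8, 9, 10, 11, 12, 13, 14, 15, 16, 17, 18, 19, 20, 21, 22, 23, 24, 25, 26, 27, 28, 29, 30, 31, 32, 33, 34, 35, 36, 37, 38, 39, 40, 41, 42, 43, 44, 45, 46, 47, 48, 49, 50, 51, 52, 53, 54, 55, 56, 57, 58, 59, 60, 61, 62, 63, 64, 65, 66}


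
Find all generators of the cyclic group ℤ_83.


g generates ℤ_n iff gcd(g,n) = 1
Prime factors of 83: 83
Generators are g ∈ {1,...,82} not divisible by any of these primes.
Generators: {1, 2, 3, 4, 5, 6, 7, 8, 9, 10, 11, 12, 13, 14, 15, 16, 17, 18, 19, 20, 21, 22, 23, 24, 25, 26, 27, 28, 29, 30, 31, 32, 33, 34, 35, 36, 37, 38, 39, 40, 41, 42, 43, 44, 45, 46, 47, 48, 49, 50, 51, 52, 53, 54, 55, 56, 57, 58, 59, 60, 61, 62, 63, 64, 65, 66, 67, 68, 69, 70, 71, 72, 73, 74, 75, 76, 77, 78, 79, 80, 81, 82}
Number of generators = φ(83) = 82

Generators of ℤ_83 = {1, 2, 3, 4, 5, 6, 7, 8, 9, 10, 11, 12, 13, 14, 15, 16, 17, 18, 19, 20, 21, 22, 23, 24, 25, 26, 27, 28, 29, 30, 31, 32, 33, 34, 35, 36, 37, 38, 39, 40, 41, 42, 43, 44, 45, 46, 47, 48, 49, 50, 51, 52, 53, 54, 55, 56, 57, 58, 59, 60, 61, 62, 63, 64, 65, 66, 67, 68, 69, 70, 71, 72, 73, 74, 75, 76, 77, 78, 79, 80, 81, 82}


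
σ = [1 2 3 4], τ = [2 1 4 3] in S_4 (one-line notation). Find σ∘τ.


σ∘τ: apply τ first, then σ
1 →τ 2 →σ 2
2 →τ 1 →σ 1
3 →τ 4 →σ 4
4 →τ 3 →σ 3

σ∘τ = [2 1 4 3]
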